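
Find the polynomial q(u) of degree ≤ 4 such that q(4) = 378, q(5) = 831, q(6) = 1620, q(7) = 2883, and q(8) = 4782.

Write q(u) = au^4 + bu^3 + cu^2 + du + e. Substituting each data point gives a linear system:
  256a + 64b + 16c + 4d + e = 378
  625a + 125b + 25c + 5d + e = 831
  1296a + 216b + 36c + 6d + e = 1620
  2401a + 343b + 49c + 7d + e = 2883
  4096a + 512b + 64c + 8d + e = 4782
Solving the system yields a = 1, b = 1, c = 2, d = 5, e = 6.
So q(u) = u^4 + u^3 + 2u^2 + 5u + 6.
Check: q(4) = 378. ✓

q(u) = u^4 + u^3 + 2u^2 + 5u + 6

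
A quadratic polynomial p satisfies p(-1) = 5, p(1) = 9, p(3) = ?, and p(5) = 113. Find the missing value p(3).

45

On equispaced nodes a degree-2 polynomial has vanishing third forward difference, so
  - p(-1) + 3·p(1) - 3·p(3) + p(5) = 0.
Substituting the known values and solving for p(3):
  -3·p(3) = -135
  p(3) = 45.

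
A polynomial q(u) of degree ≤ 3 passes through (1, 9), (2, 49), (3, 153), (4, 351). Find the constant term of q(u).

Write q(u) = au^3 + bu^2 + cu + d. Substituting each data point gives a linear system:
  a + b + c + d = 9
  8a + 4b + 2c + d = 49
  27a + 9b + 3c + d = 153
  64a + 16b + 4c + d = 351
Solving the system yields a = 5, b = 2, c = -1, d = 3.
So q(u) = 5u^3 + 2u^2 - u + 3.
The constant term is 3.

3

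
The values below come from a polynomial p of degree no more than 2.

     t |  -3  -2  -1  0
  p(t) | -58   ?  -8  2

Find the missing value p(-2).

On equispaced nodes a degree-2 polynomial has vanishing third forward difference, so
  - p(-3) + 3·p(-2) - 3·p(-1) + p(0) = 0.
Substituting the known values and solving for p(-2):
  3·p(-2) = -84
  p(-2) = -28.

-28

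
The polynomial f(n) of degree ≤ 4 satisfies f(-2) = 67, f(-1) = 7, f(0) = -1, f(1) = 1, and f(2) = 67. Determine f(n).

f(n) = 4n^4 + n^3 + n^2 - 4n - 1

Write f(n) = an^4 + bn^3 + cn^2 + dn + e. Substituting each data point gives a linear system:
  16a - 8b + 4c - 2d + e = 67
  a - b + c - d + e = 7
  e = -1
  a + b + c + d + e = 1
  16a + 8b + 4c + 2d + e = 67
Solving the system yields a = 4, b = 1, c = 1, d = -4, e = -1.
So f(n) = 4n^4 + n^3 + n^2 - 4n - 1.
Check: f(1) = 1. ✓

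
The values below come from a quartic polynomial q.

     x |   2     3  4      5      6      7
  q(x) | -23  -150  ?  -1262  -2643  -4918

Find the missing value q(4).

-505

The 5 known points determine the degree-4 polynomial uniquely.
Write q(x) = ax^4 + bx^3 + cx^2 + dx + e. Substituting each data point gives a linear system:
  16a + 8b + 4c + 2d + e = -23
  81a + 27b + 9c + 3d + e = -150
  625a + 125b + 25c + 5d + e = -1262
  1296a + 216b + 36c + 6d + e = -2643
  2401a + 343b + 49c + 7d + e = -4918
Solving the system yields a = -2, b = -1, c = 5, d = -3, e = 3.
So q(x) = -2x^4 - x^3 + 5x^2 - 3x + 3.
Then q(4) = -505.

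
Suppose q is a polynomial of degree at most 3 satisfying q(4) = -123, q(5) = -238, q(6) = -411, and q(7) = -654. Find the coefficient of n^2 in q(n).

Write q(n) = an^3 + bn^2 + cn + d. Substituting each data point gives a linear system:
  64a + 16b + 4c + d = -123
  125a + 25b + 5c + d = -238
  216a + 36b + 6c + d = -411
  343a + 49b + 7c + d = -654
Solving the system yields a = -2, b = 1, c = -2, d = -3.
So q(n) = -2n³ + n² - 2n - 3.
The coefficient of n^2 is 1.

1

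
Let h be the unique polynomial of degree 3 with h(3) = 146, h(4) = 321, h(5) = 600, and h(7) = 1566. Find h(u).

h(u) = 4u^3 + 4u^2 - u + 5

Write h(u) = au^3 + bu^2 + cu + d. Substituting each data point gives a linear system:
  27a + 9b + 3c + d = 146
  64a + 16b + 4c + d = 321
  125a + 25b + 5c + d = 600
  343a + 49b + 7c + d = 1566
Solving the system yields a = 4, b = 4, c = -1, d = 5.
So h(u) = 4u^3 + 4u^2 - u + 5.
Check: h(7) = 1566. ✓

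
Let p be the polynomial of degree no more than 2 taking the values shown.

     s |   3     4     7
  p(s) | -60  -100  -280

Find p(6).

Write p(s) = as^2 + bs + c. Substituting each data point gives a linear system:
  9a + 3b + c = -60
  16a + 4b + c = -100
  49a + 7b + c = -280
Solving the system yields a = -5, b = -5, c = 0.
So p(s) = -5s^2 - 5s.
Then p(6) = -210.

-210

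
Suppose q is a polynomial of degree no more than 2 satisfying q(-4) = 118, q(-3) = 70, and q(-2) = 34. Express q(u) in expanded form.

Using the Lagrange interpolation formula with nodes -4, -3, -2:
  L_0(u) = (u + 3)(u + 2) / 2
  L_1(u) = (u + 4)(u + 2) / -1
  L_2(u) = (u + 4)(u + 3) / 2
Then q(u) = 118·L_0(u) + 70·L_1(u) + 34·L_2(u).
Expanding and collecting terms gives q(u) = 6u^2 - 6u - 2.
Check: q(-2) = 34. ✓

q(u) = 6u^2 - 6u - 2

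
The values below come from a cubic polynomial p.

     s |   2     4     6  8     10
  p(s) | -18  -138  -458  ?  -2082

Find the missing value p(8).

-1074

The 4 known points determine the degree-3 polynomial uniquely.
Write p(s) = as^3 + bs^2 + cs + d. Substituting each data point gives a linear system:
  8a + 4b + 2c + d = -18
  64a + 16b + 4c + d = -138
  216a + 36b + 6c + d = -458
  1000a + 100b + 10c + d = -2082
Solving the system yields a = -2, b = -1, c = 2, d = -2.
So p(s) = -2s³ - s² + 2s - 2.
Then p(8) = -1074.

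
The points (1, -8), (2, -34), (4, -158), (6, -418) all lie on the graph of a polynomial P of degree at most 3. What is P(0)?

Using the Lagrange interpolation formula with nodes 1, 2, 4, 6:
  L_0(u) = (u - 2)(u - 4)(u - 6) / -15
  L_1(u) = (u - 1)(u - 4)(u - 6) / 8
  L_2(u) = (u - 1)(u - 2)(u - 6) / -12
  L_3(u) = (u - 1)(u - 2)(u - 4) / 40
Then P(u) = -8·L_0(u) - 34·L_1(u) - 158·L_2(u) - 418·L_3(u).
Expanding and collecting terms gives P(u) = -u³ - 5u² - 4u + 2.
Evaluating at u = 0: P(0) = 2.

2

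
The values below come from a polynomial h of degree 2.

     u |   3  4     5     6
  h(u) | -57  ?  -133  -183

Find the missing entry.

The 3 known points determine the degree-2 polynomial uniquely.
Write h(u) = au^2 + bu + c. Substituting each data point gives a linear system:
  9a + 3b + c = -57
  25a + 5b + c = -133
  36a + 6b + c = -183
Solving the system yields a = -4, b = -6, c = -3.
So h(u) = -4u² - 6u - 3.
Then h(4) = -91.

-91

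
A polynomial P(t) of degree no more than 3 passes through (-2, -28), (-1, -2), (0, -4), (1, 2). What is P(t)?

Using the Lagrange interpolation formula with nodes -2, -1, 0, 1:
  L_0(t) = (t + 1)t(t - 1) / -6
  L_1(t) = (t + 2)t(t - 1) / 2
  L_2(t) = (t + 2)(t + 1)(t - 1) / -2
  L_3(t) = (t + 2)(t + 1)t / 6
Then P(t) = -28·L_0(t) - 2·L_1(t) - 4·L_2(t) + 2·L_3(t).
Expanding and collecting terms gives P(t) = 6t^3 + 4t^2 - 4t - 4.
Check: P(-1) = -2. ✓

P(t) = 6t^3 + 4t^2 - 4t - 4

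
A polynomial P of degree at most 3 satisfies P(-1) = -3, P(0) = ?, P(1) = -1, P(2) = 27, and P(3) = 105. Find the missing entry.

-3

On equispaced nodes a degree-3 polynomial has vanishing fourth forward difference, so
  P(-1) - 4·P(0) + 6·P(1) - 4·P(2) + P(3) = 0.
Substituting the known values and solving for P(0):
  -4·P(0) = 12
  P(0) = -3.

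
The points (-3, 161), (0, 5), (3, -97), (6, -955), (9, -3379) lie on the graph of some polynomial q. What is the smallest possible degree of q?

Forward differences of the values at u = -3, 0, 3, 6, 9:
  q  : 161  5  -97  -955  -3379
  Δ  : -156  -102  -858  -2424
  Δ^2: 54  -756  -1566
  Δ^3: -810  -810
  Δ^4: 0
The third differences are constant (-810) and nonzero, while all higher differences vanish, so the minimal degree is 3.

3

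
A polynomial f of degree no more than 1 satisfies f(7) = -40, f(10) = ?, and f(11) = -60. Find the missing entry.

-55

The 2 known points determine the degree-1 polynomial uniquely.
Write f(s) = as + b. Substituting each data point gives a linear system:
  7a + b = -40
  11a + b = -60
Solving the system yields a = -5, b = -5.
So f(s) = -5s - 5.
Then f(10) = -55.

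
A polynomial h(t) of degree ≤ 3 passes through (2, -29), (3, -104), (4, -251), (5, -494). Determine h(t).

h(t) = -4t^3 + t + 1

Write h(t) = at^3 + bt^2 + ct + d. Substituting each data point gives a linear system:
  8a + 4b + 2c + d = -29
  27a + 9b + 3c + d = -104
  64a + 16b + 4c + d = -251
  125a + 25b + 5c + d = -494
Solving the system yields a = -4, b = 0, c = 1, d = 1.
So h(t) = -4t^3 + t + 1.
Check: h(5) = -494. ✓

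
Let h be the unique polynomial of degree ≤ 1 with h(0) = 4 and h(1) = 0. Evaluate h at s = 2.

-4

Using the Lagrange interpolation formula with nodes 0, 1:
  L_0(s) = (s - 1) / -1
  L_1(s) = s / 1
Then h(s) = 4·L_0(s) + 0·L_1(s).
Expanding and collecting terms gives h(s) = -4s + 4.
Evaluating at s = 2: h(2) = -4.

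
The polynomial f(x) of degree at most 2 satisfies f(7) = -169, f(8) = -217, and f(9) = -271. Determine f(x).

f(x) = -3x^2 - 3x - 1

Write f(x) = ax^2 + bx + c. Substituting each data point gives a linear system:
  49a + 7b + c = -169
  64a + 8b + c = -217
  81a + 9b + c = -271
Solving the system yields a = -3, b = -3, c = -1.
So f(x) = -3x² - 3x - 1.
Check: f(7) = -169. ✓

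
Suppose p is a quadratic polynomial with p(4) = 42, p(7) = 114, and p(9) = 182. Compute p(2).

14

Using the Lagrange interpolation formula with nodes 4, 7, 9:
  L_0(t) = (t - 7)(t - 9) / 15
  L_1(t) = (t - 4)(t - 9) / -6
  L_2(t) = (t - 4)(t - 7) / 10
Then p(t) = 42·L_0(t) + 114·L_1(t) + 182·L_2(t).
Expanding and collecting terms gives p(t) = 2t^2 + 2t + 2.
Evaluating at t = 2: p(2) = 14.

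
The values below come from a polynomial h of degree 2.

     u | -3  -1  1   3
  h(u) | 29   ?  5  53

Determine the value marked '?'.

The 3 known points determine the degree-2 polynomial uniquely.
Write h(u) = au^2 + bu + c. Substituting each data point gives a linear system:
  9a - 3b + c = 29
  a + b + c = 5
  9a + 3b + c = 53
Solving the system yields a = 5, b = 4, c = -4.
So h(u) = 5u² + 4u - 4.
Then h(-1) = -3.

-3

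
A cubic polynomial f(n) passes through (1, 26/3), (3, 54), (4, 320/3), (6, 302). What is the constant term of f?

4

Write f(n) = an^3 + bn^2 + cn + d. Substituting each data point gives a linear system:
  a + b + c + d = 26/3
  27a + 9b + 3c + d = 54
  64a + 16b + 4c + d = 320/3
  216a + 36b + 6c + d = 302
Solving the system yields a = 1, b = 2, c = 5/3, d = 4.
So f(n) = n^3 + 2n^2 + (5/3)n + 4.
The constant term is 4.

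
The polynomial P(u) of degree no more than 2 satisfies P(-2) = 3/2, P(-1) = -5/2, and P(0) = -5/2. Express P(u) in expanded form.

Write P(u) = au^2 + bu + c. Substituting each data point gives a linear system:
  4a - 2b + c = 3/2
  a - b + c = -5/2
  c = -5/2
Solving the system yields a = 2, b = 2, c = -5/2.
So P(u) = 2u^2 + 2u - 5/2.
Check: P(-1) = -5/2. ✓

P(u) = 2u^2 + 2u - 5/2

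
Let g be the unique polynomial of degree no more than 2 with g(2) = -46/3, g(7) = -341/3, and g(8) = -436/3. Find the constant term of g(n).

Write g(n) = an^2 + bn + c. Substituting each data point gives a linear system:
  4a + 2b + c = -46/3
  49a + 7b + c = -341/3
  64a + 8b + c = -436/3
Solving the system yields a = -2, b = -5/3, c = -4.
So g(n) = -2n^2 - (5/3)n - 4.
The constant term is -4.

-4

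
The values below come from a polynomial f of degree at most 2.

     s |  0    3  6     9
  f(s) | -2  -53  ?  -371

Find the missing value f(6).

-176

On equispaced nodes a degree-2 polynomial has vanishing third forward difference, so
  - f(0) + 3·f(3) - 3·f(6) + f(9) = 0.
Substituting the known values and solving for f(6):
  -3·f(6) = 528
  f(6) = -176.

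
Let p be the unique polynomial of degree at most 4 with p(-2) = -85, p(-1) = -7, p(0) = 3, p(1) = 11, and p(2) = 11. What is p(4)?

-397

Forward differences of the values at u = -2, -1, 0, 1, 2:
  p  : -85  -7  3  11  11
  Δ  : 78  10  8  0
  Δ^2: -68  -2  -8
  Δ^3: 66  -6
  Δ^4: -72
The fourth differences are constant, confirming degree 4.
Interpolating (Newton forward form) and evaluating at u = 4 gives p(4) = -397.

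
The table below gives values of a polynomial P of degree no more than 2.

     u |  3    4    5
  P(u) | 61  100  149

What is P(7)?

277

Using the Lagrange interpolation formula with nodes 3, 4, 5:
  L_0(u) = (u - 4)(u - 5) / 2
  L_1(u) = (u - 3)(u - 5) / -1
  L_2(u) = (u - 3)(u - 4) / 2
Then P(u) = 61·L_0(u) + 100·L_1(u) + 149·L_2(u).
Expanding and collecting terms gives P(u) = 5u^2 + 4u + 4.
Evaluating at u = 7: P(7) = 277.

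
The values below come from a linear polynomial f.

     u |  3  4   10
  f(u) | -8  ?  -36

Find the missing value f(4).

The 2 known points determine the degree-1 polynomial uniquely.
Write f(u) = au + b. Substituting each data point gives a linear system:
  3a + b = -8
  10a + b = -36
Solving the system yields a = -4, b = 4.
So f(u) = -4u + 4.
Then f(4) = -12.

-12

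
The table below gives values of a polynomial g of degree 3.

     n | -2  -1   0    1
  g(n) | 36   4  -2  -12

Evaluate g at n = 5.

-692

Write g(n) = an^3 + bn^2 + cn + d. Substituting each data point gives a linear system:
  -8a + 4b - 2c + d = 36
  -a + b - c + d = 4
  d = -2
  a + b + c + d = -12
Solving the system yields a = -5, b = -2, c = -3, d = -2.
So g(n) = -5n^3 - 2n^2 - 3n - 2.
Then g(5) = -692.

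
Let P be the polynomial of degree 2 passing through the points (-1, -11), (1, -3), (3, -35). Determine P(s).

P(s) = -5s^2 + 4s - 2

Write P(s) = as^2 + bs + c. Substituting each data point gives a linear system:
  a - b + c = -11
  a + b + c = -3
  9a + 3b + c = -35
Solving the system yields a = -5, b = 4, c = -2.
So P(s) = -5s² + 4s - 2.
Check: P(3) = -35. ✓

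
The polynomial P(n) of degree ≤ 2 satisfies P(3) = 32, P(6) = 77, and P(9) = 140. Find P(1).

12

Forward differences of the values at n = 3, 6, 9:
  P  : 32  77  140
  Δ  : 45  63
  Δ^2: 18
The second differences are constant, confirming degree 2.
Interpolating (Newton forward form) and evaluating at n = 1 gives P(1) = 12.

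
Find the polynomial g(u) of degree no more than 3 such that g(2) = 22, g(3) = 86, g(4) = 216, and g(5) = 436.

Write g(u) = au^3 + bu^2 + cu + d. Substituting each data point gives a linear system:
  8a + 4b + 2c + d = 22
  27a + 9b + 3c + d = 86
  64a + 16b + 4c + d = 216
  125a + 25b + 5c + d = 436
Solving the system yields a = 4, b = -3, c = 3, d = -4.
So g(u) = 4u³ - 3u² + 3u - 4.
Check: g(4) = 216. ✓

g(u) = 4u^3 - 3u^2 + 3u - 4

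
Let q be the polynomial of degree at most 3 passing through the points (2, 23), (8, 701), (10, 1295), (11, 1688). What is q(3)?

56

Write q(n) = an^3 + bn^2 + cn + d. Substituting each data point gives a linear system:
  8a + 4b + 2c + d = 23
  512a + 64b + 8c + d = 701
  1000a + 100b + 10c + d = 1295
  1331a + 121b + 11c + d = 1688
Solving the system yields a = 1, b = 3, c = -1, d = 5.
So q(n) = n³ + 3n² - n + 5.
Then q(3) = 56.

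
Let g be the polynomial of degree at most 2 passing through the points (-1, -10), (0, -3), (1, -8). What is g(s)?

Using the Lagrange interpolation formula with nodes -1, 0, 1:
  L_0(s) = s(s - 1) / 2
  L_1(s) = (s + 1)(s - 1) / -1
  L_2(s) = (s + 1)s / 2
Then g(s) = -10·L_0(s) - 3·L_1(s) - 8·L_2(s).
Expanding and collecting terms gives g(s) = -6s^2 + s - 3.
Check: g(1) = -8. ✓

g(s) = -6s^2 + s - 3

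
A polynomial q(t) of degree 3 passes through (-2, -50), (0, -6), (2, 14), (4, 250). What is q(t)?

q(t) = 5t^3 - 3t^2 - 4t - 6

Write q(t) = at^3 + bt^2 + ct + d. Substituting each data point gives a linear system:
  -8a + 4b - 2c + d = -50
  d = -6
  8a + 4b + 2c + d = 14
  64a + 16b + 4c + d = 250
Solving the system yields a = 5, b = -3, c = -4, d = -6.
So q(t) = 5t^3 - 3t^2 - 4t - 6.
Check: q(0) = -6. ✓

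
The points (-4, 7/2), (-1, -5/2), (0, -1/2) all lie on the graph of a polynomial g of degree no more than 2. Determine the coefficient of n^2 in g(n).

Write g(n) = an^2 + bn + c. Substituting each data point gives a linear system:
  16a - 4b + c = 7/2
  a - b + c = -5/2
  c = -1/2
Solving the system yields a = 1, b = 3, c = -1/2.
So g(n) = n² + 3n - 1/2.
The leading coefficient is 1.

1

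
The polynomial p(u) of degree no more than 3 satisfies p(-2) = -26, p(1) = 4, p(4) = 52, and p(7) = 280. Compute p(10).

850

Using the Lagrange interpolation formula with nodes -2, 1, 4, 7:
  L_0(u) = (u - 1)(u - 4)(u - 7) / -162
  L_1(u) = (u + 2)(u - 4)(u - 7) / 54
  L_2(u) = (u + 2)(u - 1)(u - 7) / -54
  L_3(u) = (u + 2)(u - 1)(u - 4) / 162
Then p(u) = -26·L_0(u) + 4·L_1(u) + 52·L_2(u) + 280·L_3(u).
Expanding and collecting terms gives p(u) = u^3 - 2u^2 + 5u.
Evaluating at u = 10: p(10) = 850.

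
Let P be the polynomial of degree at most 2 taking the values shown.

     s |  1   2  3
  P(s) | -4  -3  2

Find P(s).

P(s) = 2s^2 - 5s - 1

Write P(s) = as^2 + bs + c. Substituting each data point gives a linear system:
  a + b + c = -4
  4a + 2b + c = -3
  9a + 3b + c = 2
Solving the system yields a = 2, b = -5, c = -1.
So P(s) = 2s^2 - 5s - 1.
Check: P(2) = -3. ✓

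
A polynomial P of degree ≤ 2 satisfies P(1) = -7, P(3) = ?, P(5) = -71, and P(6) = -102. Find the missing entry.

-27

The 3 known points determine the degree-2 polynomial uniquely.
Write P(n) = an^2 + bn + c. Substituting each data point gives a linear system:
  a + b + c = -7
  25a + 5b + c = -71
  36a + 6b + c = -102
Solving the system yields a = -3, b = 2, c = -6.
So P(n) = -3n^2 + 2n - 6.
Then P(3) = -27.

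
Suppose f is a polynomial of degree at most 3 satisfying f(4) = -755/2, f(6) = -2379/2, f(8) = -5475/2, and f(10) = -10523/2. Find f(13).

Write f(n) = an^3 + bn^2 + cn + d. Substituting each data point gives a linear system:
  64a + 16b + 4c + d = -755/2
  216a + 36b + 6c + d = -2379/2
  512a + 64b + 8c + d = -5475/2
  1000a + 100b + 10c + d = -10523/2
Solving the system yields a = -5, b = -2, c = -6, d = -3/2.
So f(n) = -5n^3 - 2n^2 - 6n - 3/2.
Then f(13) = -22805/2.

-22805/2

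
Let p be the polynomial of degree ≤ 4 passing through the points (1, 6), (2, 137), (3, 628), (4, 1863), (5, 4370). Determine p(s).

p(s) = 6s^4 + 4s^3 + 6s^2 - 5s - 5

Write p(s) = as^4 + bs^3 + cs^2 + ds + e. Substituting each data point gives a linear system:
  a + b + c + d + e = 6
  16a + 8b + 4c + 2d + e = 137
  81a + 27b + 9c + 3d + e = 628
  256a + 64b + 16c + 4d + e = 1863
  625a + 125b + 25c + 5d + e = 4370
Solving the system yields a = 6, b = 4, c = 6, d = -5, e = -5.
So p(s) = 6s^4 + 4s^3 + 6s^2 - 5s - 5.
Check: p(1) = 6. ✓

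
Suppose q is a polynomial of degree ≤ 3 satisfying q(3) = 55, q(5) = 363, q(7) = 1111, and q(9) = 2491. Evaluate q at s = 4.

Write q(s) = as^3 + bs^2 + cs + d. Substituting each data point gives a linear system:
  27a + 9b + 3c + d = 55
  125a + 25b + 5c + d = 363
  343a + 49b + 7c + d = 1111
  729a + 81b + 9c + d = 2491
Solving the system yields a = 4, b = -5, c = -2, d = -2.
So q(s) = 4s³ - 5s² - 2s - 2.
Then q(4) = 166.

166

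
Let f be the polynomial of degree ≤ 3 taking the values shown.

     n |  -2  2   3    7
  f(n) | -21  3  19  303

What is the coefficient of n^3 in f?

1

Write f(n) = an^3 + bn^2 + cn + d. Substituting each data point gives a linear system:
  -8a + 4b - 2c + d = -21
  8a + 4b + 2c + d = 3
  27a + 9b + 3c + d = 19
  343a + 49b + 7c + d = 303
Solving the system yields a = 1, b = -1, c = 2, d = -5.
So f(n) = n³ - n² + 2n - 5.
The leading coefficient is 1.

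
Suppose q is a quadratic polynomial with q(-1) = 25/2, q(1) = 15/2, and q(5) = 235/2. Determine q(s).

q(s) = 5s^2 - (5/2)s + 5

Using the Lagrange interpolation formula with nodes -1, 1, 5:
  L_0(s) = (s - 1)(s - 5) / 12
  L_1(s) = (s + 1)(s - 5) / -8
  L_2(s) = (s + 1)(s - 1) / 24
Then q(s) = 25/2·L_0(s) + 15/2·L_1(s) + 235/2·L_2(s).
Expanding and collecting terms gives q(s) = 5s² - (5/2)s + 5.
Check: q(-1) = 25/2. ✓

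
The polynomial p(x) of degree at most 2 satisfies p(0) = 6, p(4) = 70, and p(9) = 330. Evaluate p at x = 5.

Using the Lagrange interpolation formula with nodes 0, 4, 9:
  L_0(x) = (x - 4)(x - 9) / 36
  L_1(x) = x(x - 9) / -20
  L_2(x) = x(x - 4) / 45
Then p(x) = 6·L_0(x) + 70·L_1(x) + 330·L_2(x).
Expanding and collecting terms gives p(x) = 4x^2 + 6.
Evaluating at x = 5: p(5) = 106.

106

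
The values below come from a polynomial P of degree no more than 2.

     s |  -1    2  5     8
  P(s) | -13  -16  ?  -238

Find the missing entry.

-91

On equispaced nodes a degree-2 polynomial has vanishing third forward difference, so
  - P(-1) + 3·P(2) - 3·P(5) + P(8) = 0.
Substituting the known values and solving for P(5):
  -3·P(5) = 273
  P(5) = -91.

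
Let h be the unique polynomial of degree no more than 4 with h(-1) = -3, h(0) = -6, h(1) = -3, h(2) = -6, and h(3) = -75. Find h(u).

h(u) = -2u^4 + 2u^3 + 5u^2 - 2u - 6

Write h(u) = au^4 + bu^3 + cu^2 + du + e. Substituting each data point gives a linear system:
  a - b + c - d + e = -3
  e = -6
  a + b + c + d + e = -3
  16a + 8b + 4c + 2d + e = -6
  81a + 27b + 9c + 3d + e = -75
Solving the system yields a = -2, b = 2, c = 5, d = -2, e = -6.
So h(u) = -2u^4 + 2u^3 + 5u^2 - 2u - 6.
Check: h(-1) = -3. ✓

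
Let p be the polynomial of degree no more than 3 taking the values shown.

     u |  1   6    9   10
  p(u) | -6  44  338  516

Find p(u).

Write p(u) = au^3 + bu^2 + cu + d. Substituting each data point gives a linear system:
  a + b + c + d = -6
  216a + 36b + 6c + d = 44
  729a + 81b + 9c + d = 338
  1000a + 100b + 10c + d = 516
Solving the system yields a = 1, b = -5, c = 2, d = -4.
So p(u) = u^3 - 5u^2 + 2u - 4.
Check: p(10) = 516. ✓

p(u) = u^3 - 5u^2 + 2u - 4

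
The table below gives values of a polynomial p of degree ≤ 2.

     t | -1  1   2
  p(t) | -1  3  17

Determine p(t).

Using the Lagrange interpolation formula with nodes -1, 1, 2:
  L_0(t) = (t - 1)(t - 2) / 6
  L_1(t) = (t + 1)(t - 2) / -2
  L_2(t) = (t + 1)(t - 1) / 3
Then p(t) = -1·L_0(t) + 3·L_1(t) + 17·L_2(t).
Expanding and collecting terms gives p(t) = 4t² + 2t - 3.
Check: p(-1) = -1. ✓

p(t) = 4t^2 + 2t - 3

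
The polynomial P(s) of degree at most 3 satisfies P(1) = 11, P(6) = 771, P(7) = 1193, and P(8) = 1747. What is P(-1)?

1

Using the Lagrange interpolation formula with nodes 1, 6, 7, 8:
  L_0(s) = (s - 6)(s - 7)(s - 8) / -210
  L_1(s) = (s - 1)(s - 7)(s - 8) / 10
  L_2(s) = (s - 1)(s - 6)(s - 8) / -6
  L_3(s) = (s - 1)(s - 6)(s - 7) / 14
Then P(s) = 11·L_0(s) + 771·L_1(s) + 1193·L_2(s) + 1747·L_3(s).
Expanding and collecting terms gives P(s) = 3s³ + 3s² + 2s + 3.
Evaluating at s = -1: P(-1) = 1.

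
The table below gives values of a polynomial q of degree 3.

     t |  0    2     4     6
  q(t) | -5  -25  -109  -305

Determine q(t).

Using the Lagrange interpolation formula with nodes 0, 2, 4, 6:
  L_0(t) = (t - 2)(t - 4)(t - 6) / -48
  L_1(t) = t(t - 4)(t - 6) / 16
  L_2(t) = t(t - 2)(t - 6) / -16
  L_3(t) = t(t - 2)(t - 4) / 48
Then q(t) = -5·L_0(t) - 25·L_1(t) - 109·L_2(t) - 305·L_3(t).
Expanding and collecting terms gives q(t) = -t^3 - 2t^2 - 2t - 5.
Check: q(6) = -305. ✓

q(t) = -t^3 - 2t^2 - 2t - 5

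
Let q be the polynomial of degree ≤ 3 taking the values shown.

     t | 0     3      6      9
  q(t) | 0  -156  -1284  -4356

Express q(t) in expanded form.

Using the Lagrange interpolation formula with nodes 0, 3, 6, 9:
  L_0(t) = (t - 3)(t - 6)(t - 9) / -162
  L_1(t) = t(t - 6)(t - 9) / 54
  L_2(t) = t(t - 3)(t - 9) / -54
  L_3(t) = t(t - 3)(t - 6) / 162
Then q(t) = 0·L_0(t) - 156·L_1(t) - 1284·L_2(t) - 4356·L_3(t).
Expanding and collecting terms gives q(t) = -6t³ + 2t.
Check: q(3) = -156. ✓

q(t) = -6t^3 + 2t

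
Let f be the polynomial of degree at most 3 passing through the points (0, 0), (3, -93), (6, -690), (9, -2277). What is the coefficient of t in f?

Write f(t) = at^3 + bt^2 + ct + d. Substituting each data point gives a linear system:
  d = 0
  27a + 9b + 3c + d = -93
  216a + 36b + 6c + d = -690
  729a + 81b + 9c + d = -2277
Solving the system yields a = -3, b = -1, c = -1, d = 0.
So f(t) = -3t^3 - t^2 - t.
The coefficient of t is -1.

-1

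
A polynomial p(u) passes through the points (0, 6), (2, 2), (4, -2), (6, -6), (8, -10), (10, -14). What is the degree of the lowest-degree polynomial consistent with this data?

1

Forward differences of the values at u = 0, 2, 4, 6, 8, 10:
  p  : 6  2  -2  -6  -10  -14
  Δ  : -4  -4  -4  -4  -4
  Δ^2: 0  0  0  0
  Δ^3: 0  0  0
  Δ^4: 0  0
  Δ^5: 0
The first differences are constant (-4) and nonzero, while all higher differences vanish, so the minimal degree is 1.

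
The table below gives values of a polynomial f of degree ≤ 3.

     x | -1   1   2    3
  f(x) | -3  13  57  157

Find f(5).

621

Using the Lagrange interpolation formula with nodes -1, 1, 2, 3:
  L_0(x) = (x - 1)(x - 2)(x - 3) / -24
  L_1(x) = (x + 1)(x - 2)(x - 3) / 4
  L_2(x) = (x + 1)(x - 1)(x - 3) / -3
  L_3(x) = (x + 1)(x - 1)(x - 2) / 8
Then f(x) = -3·L_0(x) + 13·L_1(x) + 57·L_2(x) + 157·L_3(x).
Expanding and collecting terms gives f(x) = 4x^3 + 4x^2 + 4x + 1.
Evaluating at x = 5: f(5) = 621.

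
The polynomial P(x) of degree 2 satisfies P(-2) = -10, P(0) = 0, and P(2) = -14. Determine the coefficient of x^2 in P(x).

Write P(x) = ax^2 + bx + c. Substituting each data point gives a linear system:
  4a - 2b + c = -10
  c = 0
  4a + 2b + c = -14
Solving the system yields a = -3, b = -1, c = 0.
So P(x) = -3x² - x.
The leading coefficient is -3.

-3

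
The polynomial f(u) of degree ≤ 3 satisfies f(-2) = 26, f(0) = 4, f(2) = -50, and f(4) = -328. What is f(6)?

Using the Lagrange interpolation formula with nodes -2, 0, 2, 4:
  L_0(u) = u(u - 2)(u - 4) / -48
  L_1(u) = (u + 2)(u - 2)(u - 4) / 16
  L_2(u) = (u + 2)u(u - 4) / -16
  L_3(u) = (u + 2)u(u - 2) / 48
Then f(u) = 26·L_0(u) + 4·L_1(u) - 50·L_2(u) - 328·L_3(u).
Expanding and collecting terms gives f(u) = -4u^3 - 4u^2 - 3u + 4.
Evaluating at u = 6: f(6) = -1022.

-1022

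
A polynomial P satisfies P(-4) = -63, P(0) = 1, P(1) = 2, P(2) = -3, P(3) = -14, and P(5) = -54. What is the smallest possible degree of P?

2

Divided differences on the nodes -4, 0, 1, 2, 3, 5:
  order 0: -63  1  2  -3  -14  -54
  order 1: 16  1  -5  -11  -20
  order 2: -3  -3  -3  -3
  order 3: 0  0  0
  order 4: 0  0
  order 5: 0
The order-2 divided differences are all -3 (nonzero) and every higher order vanishes, so the data lies on a polynomial of degree exactly 2.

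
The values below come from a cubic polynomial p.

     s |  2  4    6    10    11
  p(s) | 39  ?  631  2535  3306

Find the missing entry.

The 4 known points determine the degree-3 polynomial uniquely.
Write p(s) = as^3 + bs^2 + cs + d. Substituting each data point gives a linear system:
  8a + 4b + 2c + d = 39
  216a + 36b + 6c + d = 631
  1000a + 100b + 10c + d = 2535
  1331a + 121b + 11c + d = 3306
Solving the system yields a = 2, b = 5, c = 4, d = -5.
So p(s) = 2s^3 + 5s^2 + 4s - 5.
Then p(4) = 219.

219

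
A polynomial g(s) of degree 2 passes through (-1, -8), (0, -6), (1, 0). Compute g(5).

64

Write g(s) = as^2 + bs + c. Substituting each data point gives a linear system:
  a - b + c = -8
  c = -6
  a + b + c = 0
Solving the system yields a = 2, b = 4, c = -6.
So g(s) = 2s^2 + 4s - 6.
Then g(5) = 64.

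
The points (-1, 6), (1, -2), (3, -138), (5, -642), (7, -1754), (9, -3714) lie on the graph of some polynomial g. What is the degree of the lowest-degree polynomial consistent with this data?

3

Forward differences of the values at t = -1, 1, 3, 5, 7, 9:
  g  : 6  -2  -138  -642  -1754  -3714
  Δ  : -8  -136  -504  -1112  -1960
  Δ^2: -128  -368  -608  -848
  Δ^3: -240  -240  -240
  Δ^4: 0  0
  Δ^5: 0
The third differences are constant (-240) and nonzero, while all higher differences vanish, so the minimal degree is 3.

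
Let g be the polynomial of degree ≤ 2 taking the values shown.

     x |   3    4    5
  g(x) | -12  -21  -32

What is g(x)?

Write g(x) = ax^2 + bx + c. Substituting each data point gives a linear system:
  9a + 3b + c = -12
  16a + 4b + c = -21
  25a + 5b + c = -32
Solving the system yields a = -1, b = -2, c = 3.
So g(x) = -x² - 2x + 3.
Check: g(4) = -21. ✓

g(x) = -x^2 - 2x + 3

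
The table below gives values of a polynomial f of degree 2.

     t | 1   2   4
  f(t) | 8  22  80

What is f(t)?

Write f(t) = at^2 + bt + c. Substituting each data point gives a linear system:
  a + b + c = 8
  4a + 2b + c = 22
  16a + 4b + c = 80
Solving the system yields a = 5, b = -1, c = 4.
So f(t) = 5t^2 - t + 4.
Check: f(2) = 22. ✓

f(t) = 5t^2 - t + 4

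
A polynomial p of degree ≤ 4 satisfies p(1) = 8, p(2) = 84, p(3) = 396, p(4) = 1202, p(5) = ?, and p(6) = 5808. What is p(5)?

The 5 known points determine the degree-4 polynomial uniquely.
Write p(t) = at^4 + bt^3 + ct^2 + dt + e. Substituting each data point gives a linear system:
  a + b + c + d + e = 8
  16a + 8b + 4c + 2d + e = 84
  81a + 27b + 9c + 3d + e = 396
  256a + 64b + 16c + 4d + e = 1202
  1296a + 216b + 36c + 6d + e = 5808
Solving the system yields a = 4, b = 3, c = 0, d = -5, e = 6.
So p(t) = 4t^4 + 3t^3 - 5t + 6.
Then p(5) = 2856.

2856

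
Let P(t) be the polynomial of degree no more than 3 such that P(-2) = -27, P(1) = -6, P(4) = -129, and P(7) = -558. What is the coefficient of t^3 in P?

-1

Write P(t) = at^3 + bt^2 + ct + d. Substituting each data point gives a linear system:
  -8a + 4b - 2c + d = -27
  a + b + c + d = -6
  64a + 16b + 4c + d = -129
  343a + 49b + 7c + d = -558
Solving the system yields a = -1, b = -5, c = 5, d = -5.
So P(t) = -t^3 - 5t^2 + 5t - 5.
The leading coefficient is -1.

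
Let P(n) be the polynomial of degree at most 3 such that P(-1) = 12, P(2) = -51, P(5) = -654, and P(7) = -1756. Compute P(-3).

154

Using the Lagrange interpolation formula with nodes -1, 2, 5, 7:
  L_0(n) = (n - 2)(n - 5)(n - 7) / -144
  L_1(n) = (n + 1)(n - 5)(n - 7) / 45
  L_2(n) = (n + 1)(n - 2)(n - 7) / -36
  L_3(n) = (n + 1)(n - 2)(n - 5) / 80
Then P(n) = 12·L_0(n) - 51·L_1(n) - 654·L_2(n) - 1756·L_3(n).
Expanding and collecting terms gives P(n) = -5n^3 - 6n + 1.
Evaluating at n = -3: P(-3) = 154.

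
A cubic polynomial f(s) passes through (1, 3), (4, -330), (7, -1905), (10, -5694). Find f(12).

Forward differences of the values at s = 1, 4, 7, 10:
  f  : 3  -330  -1905  -5694
  Δ  : -333  -1575  -3789
  Δ^2: -1242  -2214
  Δ^3: -972
The third differences are constant, confirming degree 3.
Interpolating (Newton forward form) and evaluating at s = 12 gives f(12) = -9930.

-9930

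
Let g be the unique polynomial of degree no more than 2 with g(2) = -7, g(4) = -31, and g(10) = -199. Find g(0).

Using the Lagrange interpolation formula with nodes 2, 4, 10:
  L_0(n) = (n - 4)(n - 10) / 16
  L_1(n) = (n - 2)(n - 10) / -12
  L_2(n) = (n - 2)(n - 4) / 48
Then g(n) = -7·L_0(n) - 31·L_1(n) - 199·L_2(n).
Expanding and collecting terms gives g(n) = -2n² + 1.
Evaluating at n = 0: g(0) = 1.

1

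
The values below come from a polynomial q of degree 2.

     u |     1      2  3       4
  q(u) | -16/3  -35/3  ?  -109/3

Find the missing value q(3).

-22

The 3 known points determine the degree-2 polynomial uniquely.
Write q(u) = au^2 + bu + c. Substituting each data point gives a linear system:
  a + b + c = -16/3
  4a + 2b + c = -35/3
  16a + 4b + c = -109/3
Solving the system yields a = -2, b = -1/3, c = -3.
So q(u) = -2u^2 - (1/3)u - 3.
Then q(3) = -22.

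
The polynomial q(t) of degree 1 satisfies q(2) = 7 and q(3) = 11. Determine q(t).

q(t) = 4t - 1

Using the Lagrange interpolation formula with nodes 2, 3:
  L_0(t) = (t - 3) / -1
  L_1(t) = (t - 2) / 1
Then q(t) = 7·L_0(t) + 11·L_1(t).
Expanding and collecting terms gives q(t) = 4t - 1.
Check: q(2) = 7. ✓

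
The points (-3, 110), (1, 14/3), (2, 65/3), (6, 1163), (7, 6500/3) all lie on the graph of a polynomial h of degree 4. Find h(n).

h(n) = n^4 - n^3 + (5/3)n^2 + 4n - 1

Write h(n) = an^4 + bn^3 + cn^2 + dn + e. Substituting each data point gives a linear system:
  81a - 27b + 9c - 3d + e = 110
  a + b + c + d + e = 14/3
  16a + 8b + 4c + 2d + e = 65/3
  1296a + 216b + 36c + 6d + e = 1163
  2401a + 343b + 49c + 7d + e = 6500/3
Solving the system yields a = 1, b = -1, c = 5/3, d = 4, e = -1.
So h(n) = n^4 - n^3 + (5/3)n^2 + 4n - 1.
Check: h(6) = 1163. ✓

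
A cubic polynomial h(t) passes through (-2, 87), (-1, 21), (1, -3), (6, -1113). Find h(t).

h(t) = -6t^3 + 6t^2 - 6t + 3

Write h(t) = at^3 + bt^2 + ct + d. Substituting each data point gives a linear system:
  -8a + 4b - 2c + d = 87
  -a + b - c + d = 21
  a + b + c + d = -3
  216a + 36b + 6c + d = -1113
Solving the system yields a = -6, b = 6, c = -6, d = 3.
So h(t) = -6t³ + 6t² - 6t + 3.
Check: h(-1) = 21. ✓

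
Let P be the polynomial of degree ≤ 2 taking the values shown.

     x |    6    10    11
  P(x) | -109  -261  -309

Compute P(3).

-37

Write P(x) = ax^2 + bx + c. Substituting each data point gives a linear system:
  36a + 6b + c = -109
  100a + 10b + c = -261
  121a + 11b + c = -309
Solving the system yields a = -2, b = -6, c = -1.
So P(x) = -2x^2 - 6x - 1.
Then P(3) = -37.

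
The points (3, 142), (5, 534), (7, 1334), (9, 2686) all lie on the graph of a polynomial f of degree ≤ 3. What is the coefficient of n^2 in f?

6

Write f(n) = an^3 + bn^2 + cn + d. Substituting each data point gives a linear system:
  27a + 9b + 3c + d = 142
  125a + 25b + 5c + d = 534
  343a + 49b + 7c + d = 1334
  729a + 81b + 9c + d = 2686
Solving the system yields a = 3, b = 6, c = 1, d = 4.
So f(n) = 3n^3 + 6n^2 + n + 4.
The coefficient of n^2 is 6.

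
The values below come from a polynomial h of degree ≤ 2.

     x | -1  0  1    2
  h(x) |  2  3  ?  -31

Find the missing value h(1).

-8

On equispaced nodes a degree-2 polynomial has vanishing third forward difference, so
  - h(-1) + 3·h(0) - 3·h(1) + h(2) = 0.
Substituting the known values and solving for h(1):
  -3·h(1) = 24
  h(1) = -8.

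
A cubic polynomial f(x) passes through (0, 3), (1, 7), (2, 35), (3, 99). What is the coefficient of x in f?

Write f(x) = ax^3 + bx^2 + cx + d. Substituting each data point gives a linear system:
  d = 3
  a + b + c + d = 7
  8a + 4b + 2c + d = 35
  27a + 9b + 3c + d = 99
Solving the system yields a = 2, b = 6, c = -4, d = 3.
So f(x) = 2x^3 + 6x^2 - 4x + 3.
The coefficient of x is -4.

-4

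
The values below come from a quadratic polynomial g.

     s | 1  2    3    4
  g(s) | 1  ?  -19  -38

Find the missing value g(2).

The 3 known points determine the degree-2 polynomial uniquely.
Write g(s) = as^2 + bs + c. Substituting each data point gives a linear system:
  a + b + c = 1
  9a + 3b + c = -19
  16a + 4b + c = -38
Solving the system yields a = -3, b = 2, c = 2.
So g(s) = -3s^2 + 2s + 2.
Then g(2) = -6.

-6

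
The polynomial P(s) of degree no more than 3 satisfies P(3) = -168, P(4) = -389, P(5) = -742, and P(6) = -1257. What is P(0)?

Write P(s) = as^3 + bs^2 + cs + d. Substituting each data point gives a linear system:
  27a + 9b + 3c + d = -168
  64a + 16b + 4c + d = -389
  125a + 25b + 5c + d = -742
  216a + 36b + 6c + d = -1257
Solving the system yields a = -5, b = -6, c = 6, d = 3.
So P(s) = -5s^3 - 6s^2 + 6s + 3.
Then P(0) = 3.

3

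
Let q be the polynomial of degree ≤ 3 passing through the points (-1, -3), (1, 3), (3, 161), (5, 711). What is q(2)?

Forward differences of the values at n = -1, 1, 3, 5:
  q  : -3  3  161  711
  Δ  : 6  158  550
  Δ^2: 152  392
  Δ^3: 240
The third differences are constant, confirming degree 3.
Interpolating (Newton forward form) and evaluating at n = 2 gives q(2) = 48.

48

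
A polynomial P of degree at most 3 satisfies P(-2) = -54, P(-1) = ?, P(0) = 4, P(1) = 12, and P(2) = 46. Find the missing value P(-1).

On equispaced nodes a degree-3 polynomial has vanishing fourth forward difference, so
  P(-2) - 4·P(-1) + 6·P(0) - 4·P(1) + P(2) = 0.
Substituting the known values and solving for P(-1):
  -4·P(-1) = 32
  P(-1) = -8.

-8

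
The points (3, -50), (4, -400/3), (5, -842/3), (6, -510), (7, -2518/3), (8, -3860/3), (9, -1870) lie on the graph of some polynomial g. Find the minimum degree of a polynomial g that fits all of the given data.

3

Forward differences of the values at n = 3, 4, 5, 6, 7, 8, 9:
  g  : -50  -400/3  -842/3  -510  -2518/3  -3860/3  -1870
  Δ  : -250/3  -442/3  -688/3  -988/3  -1342/3  -1750/3
  Δ^2: -64  -82  -100  -118  -136
  Δ^3: -18  -18  -18  -18
  Δ^4: 0  0  0
  Δ^5: 0  0
  Δ^6: 0
The third differences are constant (-18) and nonzero, while all higher differences vanish, so the minimal degree is 3.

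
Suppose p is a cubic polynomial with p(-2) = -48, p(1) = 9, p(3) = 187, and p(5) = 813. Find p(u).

Write p(u) = au^3 + bu^2 + cu + d. Substituting each data point gives a linear system:
  -8a + 4b - 2c + d = -48
  a + b + c + d = 9
  27a + 9b + 3c + d = 187
  125a + 25b + 5c + d = 813
Solving the system yields a = 6, b = 2, c = 3, d = -2.
So p(u) = 6u³ + 2u² + 3u - 2.
Check: p(3) = 187. ✓

p(u) = 6u^3 + 2u^2 + 3u - 2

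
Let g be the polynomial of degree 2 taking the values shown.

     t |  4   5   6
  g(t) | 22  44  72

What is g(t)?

g(t) = 3t^2 - 5t - 6

Write g(t) = at^2 + bt + c. Substituting each data point gives a linear system:
  16a + 4b + c = 22
  25a + 5b + c = 44
  36a + 6b + c = 72
Solving the system yields a = 3, b = -5, c = -6.
So g(t) = 3t² - 5t - 6.
Check: g(5) = 44. ✓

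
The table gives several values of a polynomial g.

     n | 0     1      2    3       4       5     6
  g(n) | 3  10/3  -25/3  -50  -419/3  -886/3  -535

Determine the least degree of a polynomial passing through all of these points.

Forward differences of the values at n = 0, 1, 2, 3, 4, 5, 6:
  g  : 3  10/3  -25/3  -50  -419/3  -886/3  -535
  Δ  : 1/3  -35/3  -125/3  -269/3  -467/3  -719/3
  Δ^2: -12  -30  -48  -66  -84
  Δ^3: -18  -18  -18  -18
  Δ^4: 0  0  0
  Δ^5: 0  0
  Δ^6: 0
The third differences are constant (-18) and nonzero, while all higher differences vanish, so the minimal degree is 3.

3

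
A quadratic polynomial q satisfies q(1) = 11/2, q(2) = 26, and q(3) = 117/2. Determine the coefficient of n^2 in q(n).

Write q(n) = an^2 + bn + c. Substituting each data point gives a linear system:
  a + b + c = 11/2
  4a + 2b + c = 26
  9a + 3b + c = 117/2
Solving the system yields a = 6, b = 5/2, c = -3.
So q(n) = 6n² + (5/2)n - 3.
The leading coefficient is 6.

6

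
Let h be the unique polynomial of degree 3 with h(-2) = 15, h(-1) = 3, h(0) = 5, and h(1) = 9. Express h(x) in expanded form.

Using the Lagrange interpolation formula with nodes -2, -1, 0, 1:
  L_0(x) = (x + 1)x(x - 1) / -6
  L_1(x) = (x + 2)x(x - 1) / 2
  L_2(x) = (x + 2)(x + 1)(x - 1) / -2
  L_3(x) = (x + 2)(x + 1)x / 6
Then h(x) = 15·L_0(x) + 3·L_1(x) + 5·L_2(x) + 9·L_3(x).
Expanding and collecting terms gives h(x) = -2x³ + x² + 5x + 5.
Check: h(1) = 9. ✓

h(x) = -2x^3 + x^2 + 5x + 5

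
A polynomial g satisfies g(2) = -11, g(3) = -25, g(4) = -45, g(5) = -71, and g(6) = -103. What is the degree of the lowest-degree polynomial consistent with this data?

Forward differences of the values at s = 2, 3, 4, 5, 6:
  g  : -11  -25  -45  -71  -103
  Δ  : -14  -20  -26  -32
  Δ^2: -6  -6  -6
  Δ^3: 0  0
  Δ^4: 0
The second differences are constant (-6) and nonzero, while all higher differences vanish, so the minimal degree is 2.

2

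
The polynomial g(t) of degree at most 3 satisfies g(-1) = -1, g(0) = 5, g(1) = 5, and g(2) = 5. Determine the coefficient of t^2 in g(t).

-3

Write g(t) = at^3 + bt^2 + ct + d. Substituting each data point gives a linear system:
  -a + b - c + d = -1
  d = 5
  a + b + c + d = 5
  8a + 4b + 2c + d = 5
Solving the system yields a = 1, b = -3, c = 2, d = 5.
So g(t) = t³ - 3t² + 2t + 5.
The coefficient of t^2 is -3.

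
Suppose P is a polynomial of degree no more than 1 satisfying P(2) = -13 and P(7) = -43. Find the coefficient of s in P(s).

Write P(s) = as + b. Substituting each data point gives a linear system:
  2a + b = -13
  7a + b = -43
Solving the system yields a = -6, b = -1.
So P(s) = -6s - 1.
The leading coefficient is -6.

-6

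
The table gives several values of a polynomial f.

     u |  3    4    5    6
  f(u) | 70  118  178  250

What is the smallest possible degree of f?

Forward differences of the values at u = 3, 4, 5, 6:
  f  : 70  118  178  250
  Δ  : 48  60  72
  Δ^2: 12  12
  Δ^3: 0
The second differences are constant (12) and nonzero, while all higher differences vanish, so the minimal degree is 2.

2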